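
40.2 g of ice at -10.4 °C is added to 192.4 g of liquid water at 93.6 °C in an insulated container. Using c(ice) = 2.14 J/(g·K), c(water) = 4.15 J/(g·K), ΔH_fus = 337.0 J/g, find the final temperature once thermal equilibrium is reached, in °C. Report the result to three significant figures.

Heat to bring ice to 0 °C and melt it: q₁ = 40.2×2.14×10.4 + 40.2×337.0 = 14442 J
Heat the water can supply cooling to 0 °C: 192.4×4.15×93.6 = 74735.9 J > q₁, so all ice melts.
Energy balance: 192.4×4.15×(93.6 − T) = 14442 + 40.2×4.15×(T − 0)
798.46(93.6 − T) = 14442 + 166.83 T
74735.9 − 14442 = 965.29 T
T = 60293.9 / 965.29 = 62.46 °C

T_f = 62.5 °C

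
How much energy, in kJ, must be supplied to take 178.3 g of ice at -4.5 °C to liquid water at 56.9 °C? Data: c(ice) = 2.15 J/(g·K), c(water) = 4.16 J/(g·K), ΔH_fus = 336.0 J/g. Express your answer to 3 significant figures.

q1 (heat ice -4.5→0.0 °C): 178.3 × 2.15 × 4.5 = 1725 J
q2 (melt at 0 °C): 178.3 × 336.0 = 59909 J
q3 (heat water 0.0→56.9 °C): 178.3 × 4.16 × 56.9 = 42204 J
Total: 1725 + 59909 + 42204 = 103838 J = 104 kJ

q = 104 kJ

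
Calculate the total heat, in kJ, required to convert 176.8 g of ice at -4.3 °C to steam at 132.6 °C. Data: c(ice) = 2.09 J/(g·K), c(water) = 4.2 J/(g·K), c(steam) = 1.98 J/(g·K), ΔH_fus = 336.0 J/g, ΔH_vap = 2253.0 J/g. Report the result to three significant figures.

q = 545 kJ

q1 (heat ice -4.3→0.0 °C): 176.8 × 2.09 × 4.3 = 1589 J
q2 (melt at 0 °C): 176.8 × 336.0 = 59405 J
q3 (heat water 0.0→100.0 °C): 176.8 × 4.2 × 100.0 = 74256 J
q4 (vaporize at 100 °C): 176.8 × 2253.0 = 398330 J
q5 (heat steam 100.0→132.6 °C): 176.8 × 1.98 × 32.6 = 11412 J
Total: 1589 + 59405 + 74256 + 398330 + 11412 = 544992 J = 545 kJ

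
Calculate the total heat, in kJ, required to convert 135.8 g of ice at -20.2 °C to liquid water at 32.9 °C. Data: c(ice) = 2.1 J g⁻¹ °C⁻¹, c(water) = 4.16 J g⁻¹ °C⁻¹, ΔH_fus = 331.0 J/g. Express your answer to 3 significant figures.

q1 (heat ice -20.2→0.0 °C): 135.8 × 2.1 × 20.2 = 5761 J
q2 (melt at 0 °C): 135.8 × 331.0 = 44950 J
q3 (heat water 0.0→32.9 °C): 135.8 × 4.16 × 32.9 = 18586 J
Total: 5761 + 44950 + 18586 = 69297 J = 69.3 kJ

q = 69.3 kJ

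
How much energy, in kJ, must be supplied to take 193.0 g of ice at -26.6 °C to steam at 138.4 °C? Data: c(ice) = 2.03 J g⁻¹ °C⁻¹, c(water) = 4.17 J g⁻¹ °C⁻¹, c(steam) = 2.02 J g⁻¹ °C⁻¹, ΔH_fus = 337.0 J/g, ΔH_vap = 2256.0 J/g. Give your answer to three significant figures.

q1 (heat ice -26.6→0.0 °C): 193.0 × 2.03 × 26.6 = 10422 J
q2 (melt at 0 °C): 193.0 × 337.0 = 65041 J
q3 (heat water 0.0→100.0 °C): 193.0 × 4.17 × 100.0 = 80481 J
q4 (vaporize at 100 °C): 193.0 × 2256.0 = 435408 J
q5 (heat steam 100.0→138.4 °C): 193.0 × 2.02 × 38.4 = 14971 J
Total: 10422 + 65041 + 80481 + 435408 + 14971 = 606323 J = 606 kJ

q = 606 kJ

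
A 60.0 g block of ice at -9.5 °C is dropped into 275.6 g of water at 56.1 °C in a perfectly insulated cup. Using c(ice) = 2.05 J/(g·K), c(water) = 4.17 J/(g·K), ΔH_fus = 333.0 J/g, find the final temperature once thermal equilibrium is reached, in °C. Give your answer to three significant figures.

Heat to bring ice to 0 °C and melt it: q₁ = 60.0×2.05×9.5 + 60.0×333.0 = 21149 J
Heat the water can supply cooling to 0 °C: 275.6×4.17×56.1 = 64473.0 J > q₁, so all ice melts.
Energy balance: 275.6×4.17×(56.1 − T) = 21149 + 60.0×4.17×(T − 0)
1149.252(56.1 − T) = 21149 + 250.2 T
64473.0 − 21149 = 1399.452 T
T = 43324.0 / 1399.452 = 30.96 °C

T_f = 31.0 °C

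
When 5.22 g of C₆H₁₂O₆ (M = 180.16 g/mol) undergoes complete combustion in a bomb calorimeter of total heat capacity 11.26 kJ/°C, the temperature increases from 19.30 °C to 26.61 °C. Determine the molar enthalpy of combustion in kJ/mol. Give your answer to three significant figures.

ΔH = -2840 kJ/mol

ΔT = 26.61 − 19.30 = 7.31 °C
q_cal = C_cal × ΔT = 11.26 × 7.31 = 82.3106 kJ
n = 5.22 / 180.16 = 0.02897 mol
q_rxn = −q_cal = -82.3106 kJ
ΔH = -82.3106 / 0.02897 = -2841 kJ/mol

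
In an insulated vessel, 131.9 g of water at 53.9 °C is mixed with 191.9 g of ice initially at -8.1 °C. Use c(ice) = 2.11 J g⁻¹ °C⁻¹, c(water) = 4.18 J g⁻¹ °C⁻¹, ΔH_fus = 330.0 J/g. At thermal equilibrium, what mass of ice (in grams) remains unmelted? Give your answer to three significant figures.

m_ice remaining = 112 g

Heat to warm all ice to 0 °C: 191.9×2.11×8.1 = 3279.8 J
Heat released by water cooling to 0 °C: 131.9×4.18×53.9 = 29717 J
29717 J < 3279.8 + 191.9×330.0 = 66606.8 J, so not all ice melts; final T = 0 °C.
Heat left for melting: 29717 − 3279.8 = 26437.2 J
Mass melted = 26437.2 / 330.0 = 80.11 g
Ice remaining = 191.9 − 80.11 = 111.79 g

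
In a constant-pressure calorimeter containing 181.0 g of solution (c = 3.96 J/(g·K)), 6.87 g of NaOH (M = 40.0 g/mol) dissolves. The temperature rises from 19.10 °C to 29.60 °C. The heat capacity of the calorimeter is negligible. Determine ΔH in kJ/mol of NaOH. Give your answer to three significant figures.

ΔH = -43.8 kJ/mol

|ΔT| = |29.60 − 19.10| = 10.50 °C
|q_surr| = (181.0 × 3.96) × 10.50 = 716.76 × 10.50 = 7526 J
n(NaOH) = 6.87 / 40.0 = 0.1718 mol
Temperature rose, so q_rxn = −|q_surr| = -7.526 kJ
ΔH = q_rxn / n = -43.81 kJ/mol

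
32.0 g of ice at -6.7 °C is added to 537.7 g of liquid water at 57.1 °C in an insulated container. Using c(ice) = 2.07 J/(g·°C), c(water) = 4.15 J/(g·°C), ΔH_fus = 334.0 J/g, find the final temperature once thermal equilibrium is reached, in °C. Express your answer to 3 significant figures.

T_f = 49.2 °C

Heat to bring ice to 0 °C and melt it: q₁ = 32.0×2.07×6.7 + 32.0×334.0 = 11132 J
Heat the water can supply cooling to 0 °C: 537.7×4.15×57.1 = 127416 J > q₁, so all ice melts.
Energy balance: 537.7×4.15×(57.1 − T) = 11132 + 32.0×4.15×(T − 0)
2231.455(57.1 − T) = 11132 + 132.8 T
127416 − 11132 = 2364.255 T
T = 116284 / 2364.255 = 49.18 °C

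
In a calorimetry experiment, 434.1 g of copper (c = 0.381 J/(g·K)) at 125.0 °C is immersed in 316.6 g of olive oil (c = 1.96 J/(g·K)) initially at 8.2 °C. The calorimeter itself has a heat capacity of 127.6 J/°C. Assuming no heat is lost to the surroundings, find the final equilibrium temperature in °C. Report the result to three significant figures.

T_f = 29.3 °C

Heat lost by copper = heat gained by olive oil + calorimeter.
(434.1)(0.381)(125.0 − T) = [(316.6)(1.96) + 127.6](T − 8.2)
165.3921 (125.0 − T) = 748.136 (T − 8.2)
20674 − 165.3921 T = 748.136 T − 6134.7
26808.7 = 913.5281 T
T = 29.346 °C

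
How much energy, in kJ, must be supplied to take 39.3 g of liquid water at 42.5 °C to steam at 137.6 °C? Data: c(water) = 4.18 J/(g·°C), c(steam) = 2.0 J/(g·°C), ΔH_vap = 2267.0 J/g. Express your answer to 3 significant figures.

q1 (heat water 42.5→100.0 °C): 39.3 × 4.18 × 57.5 = 9446 J
q2 (vaporize at 100 °C): 39.3 × 2267.0 = 89093 J
q3 (heat steam 100.0→137.6 °C): 39.3 × 2.0 × 37.6 = 2955 J
Total: 9446 + 89093 + 2955 = 101494 J = 101 kJ

q = 101 kJ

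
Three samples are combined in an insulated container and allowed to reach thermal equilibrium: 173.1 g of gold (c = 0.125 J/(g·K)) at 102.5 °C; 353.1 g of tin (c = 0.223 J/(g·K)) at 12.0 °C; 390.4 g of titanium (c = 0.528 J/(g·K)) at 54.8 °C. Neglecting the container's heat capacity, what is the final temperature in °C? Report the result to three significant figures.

Σ mᵢcᵢ(T − Tᵢ) = 0  ⇒  T = Σ mᵢcᵢTᵢ / Σ mᵢcᵢ
Σ mᵢcᵢ = 173.1×0.125 + 353.1×0.223 + 390.4×0.528 = 306.5100
Σ mᵢcᵢTᵢ = 21.6375×102.5 + 78.7413×12.0 + 206.1312×54.8 = 14459
T = 14459 / 306.5100 = 47.17 °C

T_f = 47.2 °C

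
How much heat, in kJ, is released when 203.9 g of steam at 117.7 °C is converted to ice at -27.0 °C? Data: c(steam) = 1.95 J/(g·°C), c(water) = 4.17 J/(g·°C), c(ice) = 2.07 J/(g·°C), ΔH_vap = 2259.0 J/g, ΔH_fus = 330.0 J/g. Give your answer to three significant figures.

q = 631 kJ

q1 (cool steam 117.7→100 °C): 203.9 × 1.95 × 17.7 = 7038 J
q2 (condense at 100 °C): 203.9 × 2259.0 = 460610 J
q3 (cool water 100→0 °C): 203.9 × 4.17 × 100.0 = 85026 J
q4 (freeze at 0 °C): 203.9 × 330.0 = 67287 J
q5 (cool ice 0→-27.0 °C): 203.9 × 2.07 × 27.0 = 11396 J
Total: 7038 + 460610 + 85026 + 67287 + 11396 = 631357 J = 631 kJ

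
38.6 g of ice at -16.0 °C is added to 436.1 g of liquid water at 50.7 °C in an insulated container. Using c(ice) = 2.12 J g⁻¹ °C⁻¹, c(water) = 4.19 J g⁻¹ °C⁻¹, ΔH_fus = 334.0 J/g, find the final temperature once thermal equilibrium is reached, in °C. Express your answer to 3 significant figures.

T_f = 39.4 °C

Heat to bring ice to 0 °C and melt it: q₁ = 38.6×2.12×16.0 + 38.6×334.0 = 14202 J
Heat the water can supply cooling to 0 °C: 436.1×4.19×50.7 = 92642.0 J > q₁, so all ice melts.
Energy balance: 436.1×4.19×(50.7 − T) = 14202 + 38.6×4.19×(T − 0)
1827.259(50.7 − T) = 14202 + 161.734 T
92642.0 − 14202 = 1988.993 T
T = 78440.0 / 1988.993 = 39.44 °C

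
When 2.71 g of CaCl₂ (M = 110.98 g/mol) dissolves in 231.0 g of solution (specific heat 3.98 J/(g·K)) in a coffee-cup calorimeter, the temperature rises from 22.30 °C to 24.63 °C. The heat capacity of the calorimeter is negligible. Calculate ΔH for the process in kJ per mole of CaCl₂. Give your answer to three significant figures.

ΔH = -87.7 kJ/mol

|ΔT| = |24.63 − 22.30| = 2.33 °C
|q_surr| = (231.0 × 3.98) × 2.33 = 919.38 × 2.33 = 2142 J
n(CaCl₂) = 2.71 / 110.98 = 0.02442 mol
Temperature rose, so q_rxn = −|q_surr| = -2.142 kJ
ΔH = q_rxn / n = -87.71 kJ/mol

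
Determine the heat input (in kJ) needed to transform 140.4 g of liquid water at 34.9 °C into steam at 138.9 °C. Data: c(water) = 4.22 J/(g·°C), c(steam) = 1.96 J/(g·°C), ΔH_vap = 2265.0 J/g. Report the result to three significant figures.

q = 367 kJ

q1 (heat water 34.9→100.0 °C): 140.4 × 4.22 × 65.1 = 38571 J
q2 (vaporize at 100 °C): 140.4 × 2265.0 = 318006 J
q3 (heat steam 100.0→138.9 °C): 140.4 × 1.96 × 38.9 = 10705 J
Total: 38571 + 318006 + 10705 = 367282 J = 367 kJ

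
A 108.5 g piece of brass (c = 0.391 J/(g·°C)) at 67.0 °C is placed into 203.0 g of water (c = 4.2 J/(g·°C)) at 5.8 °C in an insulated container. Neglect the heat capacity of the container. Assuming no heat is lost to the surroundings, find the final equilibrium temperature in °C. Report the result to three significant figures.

Heat lost by brass = heat gained by water.
(108.5)(0.391)(67.0 − T) = (203.0)(4.2)(T − 5.8)
42.4235 (67.0 − T) = 852.6 (T − 5.8)
2842.4 − 42.4235 T = 852.6 T − 4945.1
7787.5 = 895.0235 T
T = 8.701 °C

T_f = 8.70 °C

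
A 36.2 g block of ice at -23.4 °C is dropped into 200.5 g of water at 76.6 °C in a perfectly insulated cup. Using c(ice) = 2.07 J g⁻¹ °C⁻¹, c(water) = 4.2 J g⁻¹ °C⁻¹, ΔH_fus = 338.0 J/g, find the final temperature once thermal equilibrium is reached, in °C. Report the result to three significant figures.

T_f = 50.8 °C

Heat to bring ice to 0 °C and melt it: q₁ = 36.2×2.07×23.4 + 36.2×338.0 = 13989 J
Heat the water can supply cooling to 0 °C: 200.5×4.2×76.6 = 64504.9 J > q₁, so all ice melts.
Energy balance: 200.5×4.2×(76.6 − T) = 13989 + 36.2×4.2×(T − 0)
842.1(76.6 − T) = 13989 + 152.04 T
64504.9 − 13989 = 994.14 T
T = 50515.9 / 994.14 = 50.81 °C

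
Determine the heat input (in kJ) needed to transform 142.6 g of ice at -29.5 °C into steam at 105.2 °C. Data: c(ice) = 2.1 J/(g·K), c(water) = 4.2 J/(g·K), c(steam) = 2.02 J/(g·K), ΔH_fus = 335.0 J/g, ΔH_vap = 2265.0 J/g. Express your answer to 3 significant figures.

q = 441 kJ

q1 (heat ice -29.5→0.0 °C): 142.6 × 2.1 × 29.5 = 8834 J
q2 (melt at 0 °C): 142.6 × 335.0 = 47771 J
q3 (heat water 0.0→100.0 °C): 142.6 × 4.2 × 100.0 = 59892 J
q4 (vaporize at 100 °C): 142.6 × 2265.0 = 322989 J
q5 (heat steam 100.0→105.2 °C): 142.6 × 2.02 × 5.2 = 1498 J
Total: 8834 + 47771 + 59892 + 322989 + 1498 = 440984 J = 441 kJ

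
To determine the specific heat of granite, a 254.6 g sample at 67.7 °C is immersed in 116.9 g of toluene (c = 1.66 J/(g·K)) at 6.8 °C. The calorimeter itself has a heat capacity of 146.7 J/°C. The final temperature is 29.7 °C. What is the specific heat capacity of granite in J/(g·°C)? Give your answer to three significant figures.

q_gained = (116.9 × 1.66 + 146.7) × (29.7 − 6.8) = 7803 J
q_lost = 254.6 × c × (67.7 − 29.7) = 9674.8 c
Set equal: c = 7803 / 9674.8 = 0.807 J/(g·°C)

c = 0.807 J/(g·°C)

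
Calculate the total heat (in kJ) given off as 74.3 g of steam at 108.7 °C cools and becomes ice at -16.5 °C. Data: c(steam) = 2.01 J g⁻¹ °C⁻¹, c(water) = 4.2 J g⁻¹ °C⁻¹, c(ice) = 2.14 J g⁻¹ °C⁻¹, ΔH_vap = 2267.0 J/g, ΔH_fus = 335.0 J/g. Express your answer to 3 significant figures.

q = 228 kJ

q1 (cool steam 108.7→100 °C): 74.3 × 2.01 × 8.7 = 1299 J
q2 (condense at 100 °C): 74.3 × 2267.0 = 168438 J
q3 (cool water 100→0 °C): 74.3 × 4.2 × 100.0 = 31206 J
q4 (freeze at 0 °C): 74.3 × 335.0 = 24891 J
q5 (cool ice 0→-16.5 °C): 74.3 × 2.14 × 16.5 = 2624 J
Total: 1299 + 168438 + 31206 + 24891 + 2624 = 228458 J = 228 kJ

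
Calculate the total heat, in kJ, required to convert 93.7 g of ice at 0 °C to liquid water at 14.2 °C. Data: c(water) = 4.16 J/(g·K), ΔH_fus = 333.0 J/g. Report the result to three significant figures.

q = 36.7 kJ

q1 (melt at 0 °C): 93.7 × 333.0 = 31202 J
q2 (heat water 0.0→14.2 °C): 93.7 × 4.16 × 14.2 = 5535 J
Total: 31202 + 5535 = 36737 J = 36.7 kJ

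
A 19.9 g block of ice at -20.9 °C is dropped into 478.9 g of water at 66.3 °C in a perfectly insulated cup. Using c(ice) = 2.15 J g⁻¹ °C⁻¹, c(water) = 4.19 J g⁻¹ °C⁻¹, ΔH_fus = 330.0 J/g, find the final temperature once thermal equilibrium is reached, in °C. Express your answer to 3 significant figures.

T_f = 60.1 °C

Heat to bring ice to 0 °C and melt it: q₁ = 19.9×2.15×20.9 + 19.9×330.0 = 7461.2 J
Heat the water can supply cooling to 0 °C: 478.9×4.19×66.3 = 133037 J > q₁, so all ice melts.
Energy balance: 478.9×4.19×(66.3 − T) = 7461.2 + 19.9×4.19×(T − 0)
2006.591(66.3 − T) = 7461.2 + 83.381 T
133037 − 7461.2 = 2089.972 T
T = 125575.8 / 2089.972 = 60.08 °C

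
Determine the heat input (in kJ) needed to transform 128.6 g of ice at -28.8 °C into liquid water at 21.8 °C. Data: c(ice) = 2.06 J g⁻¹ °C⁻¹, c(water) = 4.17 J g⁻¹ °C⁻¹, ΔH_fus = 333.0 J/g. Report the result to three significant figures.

q1 (heat ice -28.8→0.0 °C): 128.6 × 2.06 × 28.8 = 7630 J
q2 (melt at 0 °C): 128.6 × 333.0 = 42824 J
q3 (heat water 0.0→21.8 °C): 128.6 × 4.17 × 21.8 = 11691 J
Total: 7630 + 42824 + 11691 = 62145 J = 62.1 kJ

q = 62.1 kJ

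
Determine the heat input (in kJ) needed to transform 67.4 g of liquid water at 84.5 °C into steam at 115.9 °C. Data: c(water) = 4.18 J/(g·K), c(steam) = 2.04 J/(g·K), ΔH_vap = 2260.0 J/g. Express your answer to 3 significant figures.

q1 (heat water 84.5→100.0 °C): 67.4 × 4.18 × 15.5 = 4367 J
q2 (vaporize at 100 °C): 67.4 × 2260.0 = 152324 J
q3 (heat steam 100.0→115.9 °C): 67.4 × 2.04 × 15.9 = 2186 J
Total: 4367 + 152324 + 2186 = 158877 J = 159 kJ

q = 159 kJ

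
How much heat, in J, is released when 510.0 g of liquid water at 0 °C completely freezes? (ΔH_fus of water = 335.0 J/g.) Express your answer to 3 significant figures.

q = 171000 J

q = m × ΔH_fus = 510.0 × 335.0 = 170900 J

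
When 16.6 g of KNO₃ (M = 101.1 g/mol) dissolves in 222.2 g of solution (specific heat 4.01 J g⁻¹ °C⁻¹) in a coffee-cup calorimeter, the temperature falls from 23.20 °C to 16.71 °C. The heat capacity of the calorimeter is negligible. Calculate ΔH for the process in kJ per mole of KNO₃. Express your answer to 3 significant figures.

ΔH = 35.2 kJ/mol

|ΔT| = |16.71 − 23.20| = 6.49 °C
|q_surr| = (222.2 × 4.01) × 6.49 = 891.022 × 6.49 = 5783 J
n(KNO₃) = 16.6 / 101.1 = 0.1642 mol
Temperature fell, so q_rxn = +|q_surr| = 5.783 kJ
ΔH = q_rxn / n = 35.22 kJ/mol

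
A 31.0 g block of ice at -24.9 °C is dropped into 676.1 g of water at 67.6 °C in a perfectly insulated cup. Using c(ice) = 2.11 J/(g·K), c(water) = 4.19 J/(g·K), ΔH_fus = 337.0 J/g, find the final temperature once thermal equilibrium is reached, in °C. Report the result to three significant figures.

Heat to bring ice to 0 °C and melt it: q₁ = 31.0×2.11×24.9 + 31.0×337.0 = 12076 J
Heat the water can supply cooling to 0 °C: 676.1×4.19×67.6 = 191501 J > q₁, so all ice melts.
Energy balance: 676.1×4.19×(67.6 − T) = 12076 + 31.0×4.19×(T − 0)
2832.859(67.6 − T) = 12076 + 129.89 T
191501 − 12076 = 2962.749 T
T = 179425 / 2962.749 = 60.56 °C

T_f = 60.6 °C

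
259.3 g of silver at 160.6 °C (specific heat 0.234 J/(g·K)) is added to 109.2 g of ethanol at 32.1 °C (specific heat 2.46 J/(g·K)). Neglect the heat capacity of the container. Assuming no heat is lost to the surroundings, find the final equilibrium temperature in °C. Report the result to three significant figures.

T_f = 55.8 °C

Heat lost by silver = heat gained by ethanol.
(259.3)(0.234)(160.6 − T) = (109.2)(2.46)(T − 32.1)
60.6762 (160.6 − T) = 268.632 (T − 32.1)
9744.6 − 60.6762 T = 268.632 T − 8623.1
18367.7 = 329.3082 T
T = 55.78 °C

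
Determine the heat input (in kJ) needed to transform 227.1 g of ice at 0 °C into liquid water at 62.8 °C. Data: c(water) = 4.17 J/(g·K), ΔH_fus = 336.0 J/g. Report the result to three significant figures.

q = 136 kJ

q1 (melt at 0 °C): 227.1 × 336.0 = 76306 J
q2 (heat water 0.0→62.8 °C): 227.1 × 4.17 × 62.8 = 59472 J
Total: 76306 + 59472 = 135778 J = 136 kJ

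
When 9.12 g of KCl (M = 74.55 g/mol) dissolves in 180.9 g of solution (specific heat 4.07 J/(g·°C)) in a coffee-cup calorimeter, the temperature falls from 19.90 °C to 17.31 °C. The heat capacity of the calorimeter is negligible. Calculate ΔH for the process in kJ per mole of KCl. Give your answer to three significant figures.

ΔH = 15.6 kJ/mol

|ΔT| = |17.31 − 19.90| = 2.59 °C
|q_surr| = (180.9 × 4.07) × 2.59 = 736.263 × 2.59 = 1907 J
n(KCl) = 9.12 / 74.55 = 0.1223 mol
Temperature fell, so q_rxn = +|q_surr| = 1.907 kJ
ΔH = q_rxn / n = 15.59 kJ/mol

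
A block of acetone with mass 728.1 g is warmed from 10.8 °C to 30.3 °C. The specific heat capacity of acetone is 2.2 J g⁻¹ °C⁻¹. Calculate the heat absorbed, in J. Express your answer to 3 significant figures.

q = 31200 J

q = m c ΔT = 728.1 × 2.2 × (30.3 − 10.8)
q = 728.1 × 2.2 × 19.5 = 31240 J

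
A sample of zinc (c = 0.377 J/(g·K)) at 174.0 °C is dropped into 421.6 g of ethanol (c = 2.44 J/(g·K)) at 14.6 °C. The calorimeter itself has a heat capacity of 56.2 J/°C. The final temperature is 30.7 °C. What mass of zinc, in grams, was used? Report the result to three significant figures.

m = 323 g

q_gained = (421.6 × 2.44 + 56.2) × (30.7 − 14.6) = 17470 J
q_lost = m × 0.377 × (174.0 − 30.7) = 54.0241 m
m = 17470 / 54.0241 = 323 g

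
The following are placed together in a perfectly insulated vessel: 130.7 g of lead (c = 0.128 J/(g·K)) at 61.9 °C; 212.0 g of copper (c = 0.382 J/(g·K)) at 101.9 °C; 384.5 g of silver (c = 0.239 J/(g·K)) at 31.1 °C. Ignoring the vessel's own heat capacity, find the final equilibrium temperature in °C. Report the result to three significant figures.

T_f = 64.1 °C

Σ mᵢcᵢ(T − Tᵢ) = 0  ⇒  T = Σ mᵢcᵢTᵢ / Σ mᵢcᵢ
Σ mᵢcᵢ = 130.7×0.128 + 212.0×0.382 + 384.5×0.239 = 189.6091
Σ mᵢcᵢTᵢ = 16.7296×61.9 + 80.984×101.9 + 91.8955×31.1 = 12146
T = 12146 / 189.6091 = 64.06 °C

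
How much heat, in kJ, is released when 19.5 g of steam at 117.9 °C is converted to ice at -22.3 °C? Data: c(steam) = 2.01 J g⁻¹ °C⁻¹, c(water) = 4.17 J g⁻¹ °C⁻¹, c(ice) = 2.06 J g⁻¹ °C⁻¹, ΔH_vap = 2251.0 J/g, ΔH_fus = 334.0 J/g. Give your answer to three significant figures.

q1 (cool steam 117.9→100 °C): 19.5 × 2.01 × 17.9 = 702 J
q2 (condense at 100 °C): 19.5 × 2251.0 = 43895 J
q3 (cool water 100→0 °C): 19.5 × 4.17 × 100.0 = 8132 J
q4 (freeze at 0 °C): 19.5 × 334.0 = 6513 J
q5 (cool ice 0→-22.3 °C): 19.5 × 2.06 × 22.3 = 896 J
Total: 702 + 43895 + 8132 + 6513 + 896 = 60138 J = 60.1 kJ

q = 60.1 kJ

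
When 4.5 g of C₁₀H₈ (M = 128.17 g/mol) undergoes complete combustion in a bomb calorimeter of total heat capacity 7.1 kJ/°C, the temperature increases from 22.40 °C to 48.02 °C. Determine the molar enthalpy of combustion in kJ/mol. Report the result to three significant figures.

ΔT = 48.02 − 22.40 = 25.62 °C
q_cal = C_cal × ΔT = 7.1 × 25.62 = 181.902 kJ
n = 4.5 / 128.17 = 0.03511 mol
q_rxn = −q_cal = -181.902 kJ
ΔH = -181.902 / 0.03511 = -5181 kJ/mol

ΔH = -5180 kJ/mol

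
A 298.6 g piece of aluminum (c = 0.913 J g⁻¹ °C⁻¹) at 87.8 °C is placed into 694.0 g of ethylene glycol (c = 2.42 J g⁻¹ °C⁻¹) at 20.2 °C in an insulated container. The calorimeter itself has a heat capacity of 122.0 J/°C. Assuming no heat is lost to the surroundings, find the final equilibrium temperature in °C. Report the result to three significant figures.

T_f = 29.1 °C

Heat lost by aluminum = heat gained by ethylene glycol + calorimeter.
(298.6)(0.913)(87.8 − T) = [(694.0)(2.42) + 122.0](T − 20.2)
272.6218 (87.8 − T) = 1801.48 (T − 20.2)
23936 − 272.6218 T = 1801.48 T − 36390
60326 = 2074.1018 T
T = 29.09 °C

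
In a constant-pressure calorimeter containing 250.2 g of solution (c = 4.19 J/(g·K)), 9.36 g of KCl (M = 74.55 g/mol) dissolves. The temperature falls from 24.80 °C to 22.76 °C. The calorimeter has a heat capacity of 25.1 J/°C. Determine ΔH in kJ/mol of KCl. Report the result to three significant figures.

ΔH = 17.4 kJ/mol

|ΔT| = |22.76 − 24.80| = 2.04 °C
|q_surr| = (250.2 × 4.19 + 25.1) × 2.04 = 1073.438 × 2.04 = 2190 J
n(KCl) = 9.36 / 74.55 = 0.1256 mol
Temperature fell, so q_rxn = +|q_surr| = 2.190 kJ
ΔH = q_rxn / n = 17.44 kJ/mol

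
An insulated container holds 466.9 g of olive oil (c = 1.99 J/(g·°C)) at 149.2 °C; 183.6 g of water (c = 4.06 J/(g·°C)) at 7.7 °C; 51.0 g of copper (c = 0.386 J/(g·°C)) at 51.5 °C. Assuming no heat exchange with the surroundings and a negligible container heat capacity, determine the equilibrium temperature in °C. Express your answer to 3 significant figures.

Σ mᵢcᵢ(T − Tᵢ) = 0  ⇒  T = Σ mᵢcᵢTᵢ / Σ mᵢcᵢ
Σ mᵢcᵢ = 466.9×1.99 + 183.6×4.06 + 51.0×0.386 = 1694.233
Σ mᵢcᵢTᵢ = 929.131×149.2 + 745.416×7.7 + 19.686×51.5 = 145380
T = 145380 / 1694.233 = 85.81 °C

T_f = 85.8 °C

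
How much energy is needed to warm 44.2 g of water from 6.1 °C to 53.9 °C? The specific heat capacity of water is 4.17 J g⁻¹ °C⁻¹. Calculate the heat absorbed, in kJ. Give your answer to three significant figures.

q = 8.81 kJ

q = m c ΔT = 44.2 × 4.17 × (53.9 − 6.1)
q = 44.2 × 4.17 × 47.8 = 8810 J = 8.81 kJ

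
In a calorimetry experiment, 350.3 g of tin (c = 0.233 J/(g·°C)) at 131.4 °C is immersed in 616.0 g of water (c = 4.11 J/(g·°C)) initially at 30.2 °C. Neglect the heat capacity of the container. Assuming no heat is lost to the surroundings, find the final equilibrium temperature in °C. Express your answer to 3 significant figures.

Heat lost by tin = heat gained by water.
(350.3)(0.233)(131.4 − T) = (616.0)(4.11)(T − 30.2)
81.6199 (131.4 − T) = 2531.76 (T − 30.2)
10725 − 81.6199 T = 2531.76 T − 76459
87184 = 2613.3799 T
T = 33.36 °C

T_f = 33.4 °C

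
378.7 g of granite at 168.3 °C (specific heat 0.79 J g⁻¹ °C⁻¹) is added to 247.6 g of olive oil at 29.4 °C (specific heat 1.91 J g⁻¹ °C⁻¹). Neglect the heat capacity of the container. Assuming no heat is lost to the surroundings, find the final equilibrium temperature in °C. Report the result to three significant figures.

Heat lost by granite = heat gained by olive oil.
(378.7)(0.79)(168.3 − T) = (247.6)(1.91)(T − 29.4)
299.173 (168.3 − T) = 472.916 (T − 29.4)
50351 − 299.173 T = 472.916 T − 13904
64255 = 772.089 T
T = 83.22 °C

T_f = 83.2 °C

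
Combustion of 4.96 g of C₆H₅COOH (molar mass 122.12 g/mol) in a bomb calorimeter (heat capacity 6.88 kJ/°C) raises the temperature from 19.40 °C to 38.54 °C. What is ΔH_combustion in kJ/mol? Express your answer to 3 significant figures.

ΔT = 38.54 − 19.40 = 19.14 °C
q_cal = C_cal × ΔT = 6.88 × 19.14 = 131.6832 kJ
n = 4.96 / 122.12 = 0.04062 mol
q_rxn = −q_cal = -131.6832 kJ
ΔH = -131.6832 / 0.04062 = -3242 kJ/mol

ΔH = -3240 kJ/mol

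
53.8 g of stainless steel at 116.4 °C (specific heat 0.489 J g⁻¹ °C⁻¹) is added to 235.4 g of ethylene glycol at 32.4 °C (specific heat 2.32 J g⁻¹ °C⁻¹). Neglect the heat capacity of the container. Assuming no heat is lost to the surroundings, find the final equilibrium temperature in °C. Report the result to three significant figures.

Heat lost by stainless steel = heat gained by ethylene glycol.
(53.8)(0.489)(116.4 − T) = (235.4)(2.32)(T − 32.4)
26.3082 (116.4 − T) = 546.128 (T − 32.4)
3062.3 − 26.3082 T = 546.128 T − 17695
20757.3 = 572.4362 T
T = 36.26 °C

T_f = 36.3 °C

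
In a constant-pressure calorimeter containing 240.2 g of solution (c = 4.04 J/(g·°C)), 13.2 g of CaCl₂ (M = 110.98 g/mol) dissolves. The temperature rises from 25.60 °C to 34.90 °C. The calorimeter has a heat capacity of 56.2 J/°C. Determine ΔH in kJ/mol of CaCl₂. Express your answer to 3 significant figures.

|ΔT| = |34.90 − 25.60| = 9.30 °C
|q_surr| = (240.2 × 4.04 + 56.2) × 9.30 = 1026.608 × 9.30 = 9547 J
n(CaCl₂) = 13.2 / 110.98 = 0.1189 mol
Temperature rose, so q_rxn = −|q_surr| = -9.547 kJ
ΔH = q_rxn / n = -80.29 kJ/mol

ΔH = -80.3 kJ/mol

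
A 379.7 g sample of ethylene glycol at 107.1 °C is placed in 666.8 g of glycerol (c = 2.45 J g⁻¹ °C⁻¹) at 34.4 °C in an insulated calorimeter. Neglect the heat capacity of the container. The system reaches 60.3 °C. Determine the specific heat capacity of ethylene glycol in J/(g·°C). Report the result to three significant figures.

c = 2.38 J/(g·°C)

q_gained = (666.8 × 2.45) × (60.3 − 34.4) = 42310 J
q_lost = 379.7 × c × (107.1 − 60.3) = 17769.96 c
Set equal: c = 42310 / 17769.96 = 2.38 J/(g·°C)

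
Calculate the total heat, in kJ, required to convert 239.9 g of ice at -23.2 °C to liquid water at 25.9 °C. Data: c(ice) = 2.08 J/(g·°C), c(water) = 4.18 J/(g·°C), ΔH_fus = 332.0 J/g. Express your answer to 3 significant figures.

q = 117 kJ

q1 (heat ice -23.2→0.0 °C): 239.9 × 2.08 × 23.2 = 11577 J
q2 (melt at 0 °C): 239.9 × 332.0 = 79647 J
q3 (heat water 0.0→25.9 °C): 239.9 × 4.18 × 25.9 = 25972 J
Total: 11577 + 79647 + 25972 = 117196 J = 117 kJ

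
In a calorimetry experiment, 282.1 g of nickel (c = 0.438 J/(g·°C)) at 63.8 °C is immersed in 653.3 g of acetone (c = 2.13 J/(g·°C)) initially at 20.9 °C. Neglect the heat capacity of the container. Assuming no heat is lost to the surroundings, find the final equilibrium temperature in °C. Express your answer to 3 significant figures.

T_f = 24.4 °C

Heat lost by nickel = heat gained by acetone.
(282.1)(0.438)(63.8 − T) = (653.3)(2.13)(T − 20.9)
123.5598 (63.8 − T) = 1391.529 (T − 20.9)
7883.1 − 123.5598 T = 1391.529 T − 29083
36966.1 = 1515.0888 T
T = 24.40 °C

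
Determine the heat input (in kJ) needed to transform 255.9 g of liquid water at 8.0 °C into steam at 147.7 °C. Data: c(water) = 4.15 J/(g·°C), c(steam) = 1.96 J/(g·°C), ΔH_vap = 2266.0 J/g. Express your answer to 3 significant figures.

q1 (heat water 8.0→100.0 °C): 255.9 × 4.15 × 92.0 = 97703 J
q2 (vaporize at 100 °C): 255.9 × 2266.0 = 579869 J
q3 (heat steam 100.0→147.7 °C): 255.9 × 1.96 × 47.7 = 23925 J
Total: 97703 + 579869 + 23925 = 701497 J = 701 kJ

q = 701 kJ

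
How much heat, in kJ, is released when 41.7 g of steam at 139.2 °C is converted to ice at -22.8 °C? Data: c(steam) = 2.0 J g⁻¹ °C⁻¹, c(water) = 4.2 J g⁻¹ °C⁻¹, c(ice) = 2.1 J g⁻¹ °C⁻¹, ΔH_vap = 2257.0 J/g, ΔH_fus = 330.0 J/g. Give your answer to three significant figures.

q1 (cool steam 139.2→100 °C): 41.7 × 2.0 × 39.2 = 3269 J
q2 (condense at 100 °C): 41.7 × 2257.0 = 94117 J
q3 (cool water 100→0 °C): 41.7 × 4.2 × 100.0 = 17514 J
q4 (freeze at 0 °C): 41.7 × 330.0 = 13761 J
q5 (cool ice 0→-22.8 °C): 41.7 × 2.1 × 22.8 = 1997 J
Total: 3269 + 94117 + 17514 + 13761 + 1997 = 130658 J = 131 kJ

q = 131 kJ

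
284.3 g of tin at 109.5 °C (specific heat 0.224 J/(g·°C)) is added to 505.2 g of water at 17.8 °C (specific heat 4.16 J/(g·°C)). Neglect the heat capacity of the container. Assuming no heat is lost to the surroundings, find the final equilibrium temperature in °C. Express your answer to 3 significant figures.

T_f = 20.5 °C

Heat lost by tin = heat gained by water.
(284.3)(0.224)(109.5 − T) = (505.2)(4.16)(T − 17.8)
63.6832 (109.5 − T) = 2101.632 (T − 17.8)
6973.3 − 63.6832 T = 2101.632 T − 37409
44382.3 = 2165.3152 T
T = 20.50 °C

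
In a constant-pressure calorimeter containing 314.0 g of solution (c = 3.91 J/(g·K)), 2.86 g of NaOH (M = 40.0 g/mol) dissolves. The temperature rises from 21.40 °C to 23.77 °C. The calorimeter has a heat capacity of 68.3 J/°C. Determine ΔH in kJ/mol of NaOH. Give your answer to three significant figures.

ΔH = -43.0 kJ/mol

|ΔT| = |23.77 − 21.40| = 2.37 °C
|q_surr| = (314.0 × 3.91 + 68.3) × 2.37 = 1296.04 × 2.37 = 3072 J
n(NaOH) = 2.86 / 40.0 = 0.07150 mol
Temperature rose, so q_rxn = −|q_surr| = -3.072 kJ
ΔH = q_rxn / n = -42.97 kJ/mol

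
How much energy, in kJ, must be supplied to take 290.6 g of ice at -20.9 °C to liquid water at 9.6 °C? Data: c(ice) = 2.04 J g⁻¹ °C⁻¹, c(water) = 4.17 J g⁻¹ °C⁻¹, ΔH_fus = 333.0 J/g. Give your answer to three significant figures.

q1 (heat ice -20.9→0.0 °C): 290.6 × 2.04 × 20.9 = 12390 J
q2 (melt at 0 °C): 290.6 × 333.0 = 96770 J
q3 (heat water 0.0→9.6 °C): 290.6 × 4.17 × 9.6 = 11633 J
Total: 12390 + 96770 + 11633 = 120793 J = 121 kJ

q = 121 kJ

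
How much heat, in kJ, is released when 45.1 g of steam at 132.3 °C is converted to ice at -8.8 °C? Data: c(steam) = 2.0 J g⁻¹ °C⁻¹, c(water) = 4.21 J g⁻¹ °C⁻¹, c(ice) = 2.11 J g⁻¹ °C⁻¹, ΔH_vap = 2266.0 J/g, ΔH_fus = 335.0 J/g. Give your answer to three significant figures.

q = 140 kJ

q1 (cool steam 132.3→100 °C): 45.1 × 2.0 × 32.3 = 2913 J
q2 (condense at 100 °C): 45.1 × 2266.0 = 102197 J
q3 (cool water 100→0 °C): 45.1 × 4.21 × 100.0 = 18987 J
q4 (freeze at 0 °C): 45.1 × 335.0 = 15109 J
q5 (cool ice 0→-8.8 °C): 45.1 × 2.11 × 8.8 = 837 J
Total: 2913 + 102197 + 18987 + 15109 + 837 = 140043 J = 140 kJ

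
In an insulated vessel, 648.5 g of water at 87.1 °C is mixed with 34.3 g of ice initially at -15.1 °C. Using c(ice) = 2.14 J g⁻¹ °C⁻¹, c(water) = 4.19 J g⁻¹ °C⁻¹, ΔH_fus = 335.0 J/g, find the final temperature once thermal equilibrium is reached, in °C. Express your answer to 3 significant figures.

Heat to bring ice to 0 °C and melt it: q₁ = 34.3×2.14×15.1 + 34.3×335.0 = 12599 J
Heat the water can supply cooling to 0 °C: 648.5×4.19×87.1 = 236669 J > q₁, so all ice melts.
Energy balance: 648.5×4.19×(87.1 − T) = 12599 + 34.3×4.19×(T − 0)
2717.215(87.1 − T) = 12599 + 143.717 T
236669 − 12599 = 2860.932 T
T = 224070 / 2860.932 = 78.32 °C

T_f = 78.3 °C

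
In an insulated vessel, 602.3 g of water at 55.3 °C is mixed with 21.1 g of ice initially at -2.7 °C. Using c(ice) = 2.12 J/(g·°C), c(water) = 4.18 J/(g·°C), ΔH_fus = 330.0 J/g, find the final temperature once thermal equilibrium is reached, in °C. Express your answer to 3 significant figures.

Heat to bring ice to 0 °C and melt it: q₁ = 21.1×2.12×2.7 + 21.1×330.0 = 7083.8 J
Heat the water can supply cooling to 0 °C: 602.3×4.18×55.3 = 139224 J > q₁, so all ice melts.
Energy balance: 602.3×4.18×(55.3 − T) = 7083.8 + 21.1×4.18×(T − 0)
2517.614(55.3 − T) = 7083.8 + 88.198 T
139224 − 7083.8 = 2605.812 T
T = 132140.2 / 2605.812 = 50.71 °C

T_f = 50.7 °C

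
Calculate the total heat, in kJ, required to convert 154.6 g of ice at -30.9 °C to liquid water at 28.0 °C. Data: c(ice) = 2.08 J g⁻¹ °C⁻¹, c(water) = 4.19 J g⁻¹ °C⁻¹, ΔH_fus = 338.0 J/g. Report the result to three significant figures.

q = 80.3 kJ

q1 (heat ice -30.9→0.0 °C): 154.6 × 2.08 × 30.9 = 9936 J
q2 (melt at 0 °C): 154.6 × 338.0 = 52255 J
q3 (heat water 0.0→28.0 °C): 154.6 × 4.19 × 28.0 = 18138 J
Total: 9936 + 52255 + 18138 = 80329 J = 80.3 kJ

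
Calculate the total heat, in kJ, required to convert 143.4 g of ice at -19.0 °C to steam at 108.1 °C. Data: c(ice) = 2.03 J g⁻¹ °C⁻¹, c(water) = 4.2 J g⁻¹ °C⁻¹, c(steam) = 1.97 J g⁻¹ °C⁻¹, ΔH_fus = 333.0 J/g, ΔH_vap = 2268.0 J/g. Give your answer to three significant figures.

q1 (heat ice -19.0→0.0 °C): 143.4 × 2.03 × 19.0 = 5531 J
q2 (melt at 0 °C): 143.4 × 333.0 = 47752 J
q3 (heat water 0.0→100.0 °C): 143.4 × 4.2 × 100.0 = 60228 J
q4 (vaporize at 100 °C): 143.4 × 2268.0 = 325231 J
q5 (heat steam 100.0→108.1 °C): 143.4 × 1.97 × 8.1 = 2288 J
Total: 5531 + 47752 + 60228 + 325231 + 2288 = 441030 J = 441 kJ

q = 441 kJ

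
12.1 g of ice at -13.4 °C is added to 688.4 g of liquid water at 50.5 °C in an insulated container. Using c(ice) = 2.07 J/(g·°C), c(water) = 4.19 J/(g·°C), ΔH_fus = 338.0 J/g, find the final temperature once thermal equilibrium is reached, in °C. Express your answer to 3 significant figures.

T_f = 48.1 °C

Heat to bring ice to 0 °C and melt it: q₁ = 12.1×2.07×13.4 + 12.1×338.0 = 4425.4 J
Heat the water can supply cooling to 0 °C: 688.4×4.19×50.5 = 145662 J > q₁, so all ice melts.
Energy balance: 688.4×4.19×(50.5 − T) = 4425.4 + 12.1×4.19×(T − 0)
2884.396(50.5 − T) = 4425.4 + 50.699 T
145662 − 4425.4 = 2935.095 T
T = 141236.6 / 2935.095 = 48.12 °C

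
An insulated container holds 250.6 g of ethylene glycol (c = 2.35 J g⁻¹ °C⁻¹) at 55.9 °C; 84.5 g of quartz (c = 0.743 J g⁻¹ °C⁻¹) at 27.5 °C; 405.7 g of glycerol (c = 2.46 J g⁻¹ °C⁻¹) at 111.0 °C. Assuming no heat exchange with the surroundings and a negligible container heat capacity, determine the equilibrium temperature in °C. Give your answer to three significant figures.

T_f = 88.2 °C

Σ mᵢcᵢ(T − Tᵢ) = 0  ⇒  T = Σ mᵢcᵢTᵢ / Σ mᵢcᵢ
Σ mᵢcᵢ = 250.6×2.35 + 84.5×0.743 + 405.7×2.46 = 1649.7155
Σ mᵢcᵢTᵢ = 588.91×55.9 + 62.7835×27.5 + 998.022×111.0 = 145430
T = 145430 / 1649.7155 = 88.15 °C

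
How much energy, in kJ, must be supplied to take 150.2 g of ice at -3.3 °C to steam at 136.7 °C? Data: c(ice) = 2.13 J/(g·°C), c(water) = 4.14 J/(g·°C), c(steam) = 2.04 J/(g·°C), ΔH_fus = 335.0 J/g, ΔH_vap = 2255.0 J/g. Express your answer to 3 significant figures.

q1 (heat ice -3.3→0.0 °C): 150.2 × 2.13 × 3.3 = 1056 J
q2 (melt at 0 °C): 150.2 × 335.0 = 50317 J
q3 (heat water 0.0→100.0 °C): 150.2 × 4.14 × 100.0 = 62183 J
q4 (vaporize at 100 °C): 150.2 × 2255.0 = 338701 J
q5 (heat steam 100.0→136.7 °C): 150.2 × 2.04 × 36.7 = 11245 J
Total: 1056 + 50317 + 62183 + 338701 + 11245 = 463502 J = 464 kJ

q = 464 kJ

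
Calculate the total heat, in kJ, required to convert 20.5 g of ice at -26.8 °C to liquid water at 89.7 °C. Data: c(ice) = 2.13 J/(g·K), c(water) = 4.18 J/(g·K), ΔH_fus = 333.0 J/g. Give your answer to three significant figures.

q1 (heat ice -26.8→0.0 °C): 20.5 × 2.13 × 26.8 = 1170 J
q2 (melt at 0 °C): 20.5 × 333.0 = 6827 J
q3 (heat water 0.0→89.7 °C): 20.5 × 4.18 × 89.7 = 7686 J
Total: 1170 + 6827 + 7686 = 15683 J = 15.7 kJ

q = 15.7 kJ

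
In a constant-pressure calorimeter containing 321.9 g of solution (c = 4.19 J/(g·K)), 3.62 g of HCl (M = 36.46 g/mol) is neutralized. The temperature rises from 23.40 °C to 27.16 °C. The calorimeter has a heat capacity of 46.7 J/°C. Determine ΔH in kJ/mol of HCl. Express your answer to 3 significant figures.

ΔH = -52.8 kJ/mol

|ΔT| = |27.16 − 23.40| = 3.76 °C
|q_surr| = (321.9 × 4.19 + 46.7) × 3.76 = 1395.461 × 3.76 = 5247 J
n(HCl) = 3.62 / 36.46 = 0.09929 mol
Temperature rose, so q_rxn = −|q_surr| = -5.247 kJ
ΔH = q_rxn / n = -52.845 kJ/mol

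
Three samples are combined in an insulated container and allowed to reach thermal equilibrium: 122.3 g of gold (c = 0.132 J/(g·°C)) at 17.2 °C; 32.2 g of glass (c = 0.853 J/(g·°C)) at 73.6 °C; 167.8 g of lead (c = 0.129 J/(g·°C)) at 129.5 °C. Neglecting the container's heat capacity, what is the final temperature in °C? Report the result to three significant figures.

Σ mᵢcᵢ(T − Tᵢ) = 0  ⇒  T = Σ mᵢcᵢTᵢ / Σ mᵢcᵢ
Σ mᵢcᵢ = 122.3×0.132 + 32.2×0.853 + 167.8×0.129 = 65.2564
Σ mᵢcᵢTᵢ = 16.1436×17.2 + 27.4666×73.6 + 21.6462×129.5 = 5102.4
T = 5102.4 / 65.2564 = 78.19 °C

T_f = 78.2 °C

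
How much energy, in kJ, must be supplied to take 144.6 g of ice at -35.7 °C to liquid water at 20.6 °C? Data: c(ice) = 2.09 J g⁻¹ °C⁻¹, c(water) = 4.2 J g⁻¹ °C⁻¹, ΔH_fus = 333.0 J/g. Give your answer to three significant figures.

q = 71.5 kJ

q1 (heat ice -35.7→0.0 °C): 144.6 × 2.09 × 35.7 = 10789 J
q2 (melt at 0 °C): 144.6 × 333.0 = 48152 J
q3 (heat water 0.0→20.6 °C): 144.6 × 4.2 × 20.6 = 12511 J
Total: 10789 + 48152 + 12511 = 71452 J = 71.5 kJ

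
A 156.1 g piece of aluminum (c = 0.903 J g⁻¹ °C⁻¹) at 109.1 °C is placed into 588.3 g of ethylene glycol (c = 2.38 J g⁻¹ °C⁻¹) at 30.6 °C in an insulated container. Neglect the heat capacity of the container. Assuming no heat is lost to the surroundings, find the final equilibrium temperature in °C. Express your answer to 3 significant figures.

T_f = 37.8 °C

Heat lost by aluminum = heat gained by ethylene glycol.
(156.1)(0.903)(109.1 − T) = (588.3)(2.38)(T − 30.6)
140.9583 (109.1 − T) = 1400.154 (T − 30.6)
15379 − 140.9583 T = 1400.154 T − 42845
58224 = 1541.1123 T
T = 37.78 °C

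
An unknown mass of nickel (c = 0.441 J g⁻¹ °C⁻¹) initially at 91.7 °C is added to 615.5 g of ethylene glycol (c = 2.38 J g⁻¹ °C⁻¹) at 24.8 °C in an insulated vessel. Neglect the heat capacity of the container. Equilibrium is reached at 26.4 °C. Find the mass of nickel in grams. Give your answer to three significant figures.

q_gained = (615.5 × 2.38) × (26.4 − 24.8) = 2344 J
q_lost = m × 0.441 × (91.7 − 26.4) = 28.7973 m
m = 2344 / 28.7973 = 81.4 g

m = 81.4 g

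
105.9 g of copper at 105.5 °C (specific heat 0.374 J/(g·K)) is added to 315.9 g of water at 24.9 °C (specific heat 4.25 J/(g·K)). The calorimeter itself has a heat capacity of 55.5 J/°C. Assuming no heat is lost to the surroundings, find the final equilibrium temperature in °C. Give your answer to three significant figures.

T_f = 27.1 °C

Heat lost by copper = heat gained by water + calorimeter.
(105.9)(0.374)(105.5 − T) = [(315.9)(4.25) + 55.5](T − 24.9)
39.6066 (105.5 − T) = 1398.075 (T − 24.9)
4178.5 − 39.6066 T = 1398.075 T − 34812
38990.5 = 1437.6816 T
T = 27.12 °C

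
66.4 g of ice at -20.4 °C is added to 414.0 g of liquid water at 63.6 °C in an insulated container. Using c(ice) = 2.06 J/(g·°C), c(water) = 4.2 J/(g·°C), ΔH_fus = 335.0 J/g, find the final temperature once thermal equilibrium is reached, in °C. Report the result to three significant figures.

Heat to bring ice to 0 °C and melt it: q₁ = 66.4×2.06×20.4 + 66.4×335.0 = 25034 J
Heat the water can supply cooling to 0 °C: 414.0×4.2×63.6 = 110588 J > q₁, so all ice melts.
Energy balance: 414.0×4.2×(63.6 − T) = 25034 + 66.4×4.2×(T − 0)
1738.8(63.6 − T) = 25034 + 278.88 T
110588 − 25034 = 2017.68 T
T = 85554 / 2017.68 = 42.40 °C

T_f = 42.4 °C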